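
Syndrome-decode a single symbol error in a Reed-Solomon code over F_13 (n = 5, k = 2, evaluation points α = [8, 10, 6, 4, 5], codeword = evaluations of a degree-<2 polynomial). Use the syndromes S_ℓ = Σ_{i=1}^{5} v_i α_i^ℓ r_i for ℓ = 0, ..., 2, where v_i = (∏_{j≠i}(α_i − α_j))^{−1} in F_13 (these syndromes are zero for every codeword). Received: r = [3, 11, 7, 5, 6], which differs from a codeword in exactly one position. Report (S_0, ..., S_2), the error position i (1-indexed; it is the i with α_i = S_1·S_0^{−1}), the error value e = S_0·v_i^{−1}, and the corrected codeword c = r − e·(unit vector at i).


S = (5, 1, 8), error at position 1, error magnitude e = 7, c = [9, 11, 7, 5, 6].

Step 1: column multipliers v_i = (∏_{j≠i}(α_i − α_j))^{−1} mod 13.
  i = 1 (α = 8): (8−10)(8−6)(8−4)(8−5) = (−2)·2·4·3 = −48 ≡ 4, so v_1 = 4^{−1} = 10 (mod 13).
  i = 2 (α = 10): (10−8)(10−6)(10−4)(10−5) = 2·4·6·5 = 240 ≡ 6, so v_2 = 6^{−1} = 11 (mod 13).
  i = 3 (α = 6): (6−8)(6−10)(6−4)(6−5) = (−2)·(−4)·2·1 = 16 ≡ 3, so v_3 = 3^{−1} = 9 (mod 13).
  i = 4 (α = 4): (4−8)(4−10)(4−6)(4−5) = (−4)·(−6)·(−2)·(−1) = 48 ≡ 9, so v_4 = 9^{−1} = 3 (mod 13).
  i = 5 (α = 5): (5−8)(5−10)(5−6)(5−4) = (−3)·(−5)·(−1)·1 = −15 ≡ 11, so v_5 = 11^{−1} = 6 (mod 13).
  v = [10, 11, 9, 3, 6].
Step 2: syndromes of r = [3, 11, 7, 5, 6] (all sums mod 13).
  S_0 = Σ v_i r_i = 10·3 + 11·11 + 9·7 + 3·5 + 6·6 = 265 ≡ 5.
  S_1 = Σ v_i α_i r_i = 10·8·3 + 11·10·11 + 9·6·7 + 3·4·5 + 6·5·6 = 2068 ≡ 1.
  α_i^2 mod 13 = [12, 9, 10, 3, 12].
  S_2 = Σ v_i α_i^2 r_i = 10·12·3 + 11·9·11 + 9·10·7 + 3·3·5 + 6·12·6 = 2556 ≡ 8.
  S = (5, 1, 8) ≠ 0, so r is not a codeword (an error is present).
Step 3: locate the error. For a single error e at position i, S_ℓ = v_i·e·α_i^ℓ, so α_err = S_1/S_0.
  S_0^{−1} = 5^{−1} = 8 (mod 13), so α_err = 1·8 = 8 ≡ 8 = α_1. Error position i = 1.
  Consistency check: S_2/S_1 = 8·1 = 8 ≡ 8 = α_err ✓ (single-error assumption holds).
Step 4: error magnitude e = S_0/v_1 = S_0·∏_{j≠1}(α_1 − α_j) = 5·4 = 20 ≡ 7 (mod 13).
Step 5: correct position 1: c_1 = r_1 − e = 3 − 7 ≡ 9 (mod 13). Hence c = [9, 11, 7, 5, 6].
  Check: interpolating c through the α_i gives m(x) = 1 + 1·x (degree < 2) with m(α_i) = c_i for every i, so c is indeed a codeword.


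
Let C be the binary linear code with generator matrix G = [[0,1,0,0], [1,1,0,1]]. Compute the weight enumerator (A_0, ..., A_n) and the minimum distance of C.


Weight distribution: A_0 = 1, A_1 = 1, A_2 = 1, A_3 = 1. Minimum distance d = 1.

Enumerate all 2^2 = 4 messages m ∈ F_2^2.
For each, compute codeword c = mG in F_2^4, then tally its weight.
  m = 00 → c = 0000, weight = 0.
  m = 10 → c = 0100, weight = 1.
  m = 01 → c = 1101, weight = 3.
  m = 11 → c = 1001, weight = 2.
Tally weights:
  weight 0: 1 codewords.
  weight 1: 1 codewords.
  weight 2: 1 codewords.
  weight 3: 1 codewords.
Minimum distance d = smallest w > 0 with A_w > 0 = 1.
Sanity: Σ A_w = 4 = 2^2 = 4 ✓.


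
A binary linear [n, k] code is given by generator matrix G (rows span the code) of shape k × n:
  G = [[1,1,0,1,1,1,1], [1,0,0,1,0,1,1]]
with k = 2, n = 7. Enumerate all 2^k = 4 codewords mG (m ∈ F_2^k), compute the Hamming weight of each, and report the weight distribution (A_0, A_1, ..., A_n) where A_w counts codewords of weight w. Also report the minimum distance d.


Weight distribution: A_0 = 1, A_2 = 1, A_4 = 1, A_6 = 1. Minimum distance d = 2.

Enumerate all 2^2 = 4 messages m ∈ F_2^2.
For each, compute codeword c = mG in F_2^7, then tally its weight.
  m = 00 → c = 0000000, weight = 0.
  m = 10 → c = 1101111, weight = 6.
  m = 01 → c = 1001011, weight = 4.
  m = 11 → c = 0100100, weight = 2.
Tally weights:
  weight 0: 1 codewords.
  weight 2: 1 codewords.
  weight 4: 1 codewords.
  weight 6: 1 codewords.
Minimum distance d = smallest w > 0 with A_w > 0 = 2.
Sanity: Σ A_w = 4 = 2^2 = 4 ✓.


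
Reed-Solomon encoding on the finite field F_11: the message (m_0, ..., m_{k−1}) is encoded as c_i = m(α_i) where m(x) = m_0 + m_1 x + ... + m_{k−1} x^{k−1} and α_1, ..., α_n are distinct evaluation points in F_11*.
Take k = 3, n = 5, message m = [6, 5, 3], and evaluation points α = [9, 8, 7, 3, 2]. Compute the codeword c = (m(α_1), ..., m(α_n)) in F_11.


c = [8, 7, 1, 4, 6]

Message polynomial: m(x) = 6 + 5·x + 3·x^2 (mod 11).
For each evaluation point α_i, compute m(α_i) mod 11:
  α_1 = 9: Horner steps 3 → 10 → 8, so m(9) = 8.
  α_2 = 8: Horner steps 3 → 7 → 7, so m(8) = 7.
  α_3 = 7: Horner steps 3 → 4 → 1, so m(7) = 1.
  α_4 = 3: Horner steps 3 → 3 → 4, so m(3) = 4.
  α_5 = 2: Horner steps 3 → 0 → 6, so m(2) = 6.
Codeword c = [8, 7, 1, 4, 6] ∈ F_11^5.


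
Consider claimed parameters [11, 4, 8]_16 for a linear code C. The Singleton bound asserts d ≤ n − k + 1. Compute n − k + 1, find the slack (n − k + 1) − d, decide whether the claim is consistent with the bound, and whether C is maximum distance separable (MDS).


Singleton RHS = n − k + 1 = 8, slack = 0, bound satisfied, MDS.

Singleton bound: d ≤ n − k + 1.
Here n = 11, k = 4, so n − k + 1 = 8.
Given d = 8, check d ≤ 8: YES.
Slack = (n − k + 1) − d = 0.
The code is MDS (slack = 0).
Description: the claimed parameters are [11, 4, 8]_16; such a code would be MDS (meets Singleton bound).


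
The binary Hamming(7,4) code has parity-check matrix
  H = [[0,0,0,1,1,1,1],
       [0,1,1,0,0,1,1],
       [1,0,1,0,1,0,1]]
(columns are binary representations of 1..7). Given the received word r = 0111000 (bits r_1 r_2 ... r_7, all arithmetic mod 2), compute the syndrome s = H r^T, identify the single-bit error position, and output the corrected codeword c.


s = (1, 0, 1)^T, error position = 5, corrected codeword c = 0111100

Compute s = H r^T mod 2 one row at a time:
  s_1 = 1 + 0 + 0 + 0 = 1 ≡ 1 (mod 2).
  s_2 = 1 + 1 + 0 + 0 = 2 ≡ 0 (mod 2).
  s_3 = 0 + 1 + 0 + 0 = 1 ≡ 1 (mod 2).
s = (1, 0, 1)^T — this equals column 5 of H (binary 101), so error is at position 5.
Correct: flip bit 5 of r = 0111000 to get c = 0111100.


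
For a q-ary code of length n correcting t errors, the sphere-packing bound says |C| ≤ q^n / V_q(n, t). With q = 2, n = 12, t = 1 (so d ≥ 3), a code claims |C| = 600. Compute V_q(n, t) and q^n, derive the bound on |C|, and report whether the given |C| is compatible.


V_q(n, t) = 13, q^n = 4096, Hamming bound = 315, |C| = 600 > bound (violated).

Step 1: Compute V_q(n, t) = Σ_{j=0}^1 C(n, j) (q−1)^j.
  j = 0: C(12,0)·(1)^0 = 1·1 = 1.
  j = 1: C(12,1)·(1)^1 = 12·1 = 12.
  V_q(n, t) = 1 + 12 = 13.
Step 2: q^n = 2^12 = 4096.
Step 3: Hamming bound ⌊q^n / V_q(n,t)⌋ = ⌊4096/13⌋ = 315.
Step 4: Compare |C| = 600 to 315: violated.
The claimed |C| lies above the Hamming bound, so no 2-ary code of length 12 with d ≥ 3 can have 600 codewords.


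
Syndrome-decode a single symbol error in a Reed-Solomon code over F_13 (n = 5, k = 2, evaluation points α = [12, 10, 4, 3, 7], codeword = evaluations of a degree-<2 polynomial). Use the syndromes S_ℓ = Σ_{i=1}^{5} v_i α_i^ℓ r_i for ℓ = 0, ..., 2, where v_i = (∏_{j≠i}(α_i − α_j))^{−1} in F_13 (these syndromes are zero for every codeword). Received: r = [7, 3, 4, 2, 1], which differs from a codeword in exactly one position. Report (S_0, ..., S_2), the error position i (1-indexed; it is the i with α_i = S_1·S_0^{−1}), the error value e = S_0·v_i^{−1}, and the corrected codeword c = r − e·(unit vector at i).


S = (11, 12, 6), error at position 5, error magnitude e = 4, c = [7, 3, 4, 2, 10].

Step 1: column multipliers v_i = (∏_{j≠i}(α_i − α_j))^{−1} mod 13.
  i = 1 (α = 12): (12−10)(12−4)(12−3)(12−7) = 2·8·9·5 = 720 ≡ 5, so v_1 = 5^{−1} = 8 (mod 13).
  i = 2 (α = 10): (10−12)(10−4)(10−3)(10−7) = (−2)·6·7·3 = −252 ≡ 8, so v_2 = 8^{−1} = 5 (mod 13).
  i = 3 (α = 4): (4−12)(4−10)(4−3)(4−7) = (−8)·(−6)·1·(−3) = −144 ≡ 12, so v_3 = 12^{−1} = 12 (mod 13).
  i = 4 (α = 3): (3−12)(3−10)(3−4)(3−7) = (−9)·(−7)·(−1)·(−4) = 252 ≡ 5, so v_4 = 5^{−1} = 8 (mod 13).
  i = 5 (α = 7): (7−12)(7−10)(7−4)(7−3) = (−5)·(−3)·3·4 = 180 ≡ 11, so v_5 = 11^{−1} = 6 (mod 13).
  v = [8, 5, 12, 8, 6].
Step 2: syndromes of r = [7, 3, 4, 2, 1] (all sums mod 13).
  S_0 = Σ v_i r_i = 8·7 + 5·3 + 12·4 + 8·2 + 6·1 = 141 ≡ 11.
  S_1 = Σ v_i α_i r_i = 8·12·7 + 5·10·3 + 12·4·4 + 8·3·2 + 6·7·1 = 1104 ≡ 12.
  α_i^2 mod 13 = [1, 9, 3, 9, 10].
  S_2 = Σ v_i α_i^2 r_i = 8·1·7 + 5·9·3 + 12·3·4 + 8·9·2 + 6·10·1 = 539 ≡ 6.
  S = (11, 12, 6) ≠ 0, so r is not a codeword (an error is present).
Step 3: locate the error. For a single error e at position i, S_ℓ = v_i·e·α_i^ℓ, so α_err = S_1/S_0.
  S_0^{−1} = 11^{−1} = 6 (mod 13), so α_err = 12·6 = 72 ≡ 7 = α_5. Error position i = 5.
  Consistency check: S_2/S_1 = 6·12 = 72 ≡ 7 = α_err ✓ (single-error assumption holds).
Step 4: error magnitude e = S_0/v_5 = S_0·∏_{j≠5}(α_5 − α_j) = 11·11 = 121 ≡ 4 (mod 13).
Step 5: correct position 5: c_5 = r_5 − e = 1 − 4 ≡ 10 (mod 13). Hence c = [7, 3, 4, 2, 10].
  Check: interpolating c through the α_i gives m(x) = 9 + 2·x (degree < 2) with m(α_i) = c_i for every i, so c is indeed a codeword.


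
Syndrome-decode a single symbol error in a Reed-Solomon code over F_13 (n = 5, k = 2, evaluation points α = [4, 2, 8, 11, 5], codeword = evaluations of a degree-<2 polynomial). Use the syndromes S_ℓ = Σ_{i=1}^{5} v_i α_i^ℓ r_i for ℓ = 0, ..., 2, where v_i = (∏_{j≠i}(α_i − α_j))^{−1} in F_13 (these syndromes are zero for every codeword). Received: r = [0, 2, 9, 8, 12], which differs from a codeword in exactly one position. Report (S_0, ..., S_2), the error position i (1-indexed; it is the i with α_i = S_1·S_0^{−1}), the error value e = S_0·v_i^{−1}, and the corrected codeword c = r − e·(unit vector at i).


S = (5, 3, 7), error at position 4, error magnitude e = 2, c = [0, 2, 9, 6, 12].

Step 1: column multipliers v_i = (∏_{j≠i}(α_i − α_j))^{−1} mod 13.
  i = 1 (α = 4): (4−2)(4−8)(4−11)(4−5) = 2·(−4)·(−7)·(−1) = −56 ≡ 9, so v_1 = 9^{−1} = 3 (mod 13).
  i = 2 (α = 2): (2−4)(2−8)(2−11)(2−5) = (−2)·(−6)·(−9)·(−3) = 324 ≡ 12, so v_2 = 12^{−1} = 12 (mod 13).
  i = 3 (α = 8): (8−4)(8−2)(8−11)(8−5) = 4·6·(−3)·3 = −216 ≡ 5, so v_3 = 5^{−1} = 8 (mod 13).
  i = 4 (α = 11): (11−4)(11−2)(11−8)(11−5) = 7·9·3·6 = 1134 ≡ 3, so v_4 = 3^{−1} = 9 (mod 13).
  i = 5 (α = 5): (5−4)(5−2)(5−8)(5−11) = 1·3·(−3)·(−6) = 54 ≡ 2, so v_5 = 2^{−1} = 7 (mod 13).
  v = [3, 12, 8, 9, 7].
Step 2: syndromes of r = [0, 2, 9, 8, 12] (all sums mod 13).
  S_0 = Σ v_i r_i = 3·0 + 12·2 + 8·9 + 9·8 + 7·12 = 252 ≡ 5.
  S_1 = Σ v_i α_i r_i = 3·4·0 + 12·2·2 + 8·8·9 + 9·11·8 + 7·5·12 = 1836 ≡ 3.
  α_i^2 mod 13 = [3, 4, 12, 4, 12].
  S_2 = Σ v_i α_i^2 r_i = 3·3·0 + 12·4·2 + 8·12·9 + 9·4·8 + 7·12·12 = 2256 ≡ 7.
  S = (5, 3, 7) ≠ 0, so r is not a codeword (an error is present).
Step 3: locate the error. For a single error e at position i, S_ℓ = v_i·e·α_i^ℓ, so α_err = S_1/S_0.
  S_0^{−1} = 5^{−1} = 8 (mod 13), so α_err = 3·8 = 24 ≡ 11 = α_4. Error position i = 4.
  Consistency check: S_2/S_1 = 7·9 = 63 ≡ 11 = α_err ✓ (single-error assumption holds).
Step 4: error magnitude e = S_0/v_4 = S_0·∏_{j≠4}(α_4 − α_j) = 5·3 = 15 ≡ 2 (mod 13).
Step 5: correct position 4: c_4 = r_4 − e = 8 − 2 ≡ 6 (mod 13). Hence c = [0, 2, 9, 6, 12].
  Check: interpolating c through the α_i gives m(x) = 4 + 12·x (degree < 2) with m(α_i) = c_i for every i, so c is indeed a codeword.


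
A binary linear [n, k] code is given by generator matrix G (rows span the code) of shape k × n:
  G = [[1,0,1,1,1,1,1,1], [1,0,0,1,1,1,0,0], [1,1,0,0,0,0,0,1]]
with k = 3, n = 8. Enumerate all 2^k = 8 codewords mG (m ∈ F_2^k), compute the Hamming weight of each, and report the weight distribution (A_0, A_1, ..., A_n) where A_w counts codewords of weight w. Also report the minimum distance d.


Weight distribution: A_0 = 1, A_3 = 2, A_4 = 2, A_5 = 1, A_6 = 1, A_7 = 1. Minimum distance d = 3.

Enumerate all 2^3 = 8 messages m ∈ F_2^3.
For each, compute codeword c = mG in F_2^8, then tally its weight.
  m = 000 → c = 00000000, weight = 0.
  m = 100 → c = 10111111, weight = 7.
  m = 010 → c = 10011100, weight = 4.
  m = 110 → c = 00100011, weight = 3.
  m = 001 → c = 11000001, weight = 3.
  m = 101 → c = 01111110, weight = 6.
  m = 011 → c = 01011101, weight = 5.
  m = 111 → c = 11100010, weight = 4.
Tally weights:
  weight 0: 1 codewords.
  weight 3: 2 codewords.
  weight 4: 2 codewords.
  weight 5: 1 codewords.
  weight 6: 1 codewords.
  weight 7: 1 codewords.
Minimum distance d = smallest w > 0 with A_w > 0 = 3.
Sanity: Σ A_w = 8 = 2^3 = 8 ✓.


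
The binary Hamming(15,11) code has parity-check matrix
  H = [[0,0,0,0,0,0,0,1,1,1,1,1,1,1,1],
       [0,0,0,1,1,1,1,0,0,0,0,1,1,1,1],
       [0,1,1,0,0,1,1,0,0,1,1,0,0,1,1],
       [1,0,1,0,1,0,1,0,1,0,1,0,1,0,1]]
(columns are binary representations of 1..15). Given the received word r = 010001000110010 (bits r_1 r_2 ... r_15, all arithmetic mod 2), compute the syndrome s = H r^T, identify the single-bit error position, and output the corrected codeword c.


s = (1, 0, 1, 1)^T, error position = 11, corrected codeword c = 010001000100010

Compute s = H r^T mod 2 one row at a time:
  s_1 = 0 + 0 + 1 + 1 + 0 + 0 + 1 + 0 = 3 ≡ 1 (mod 2).
  s_2 = 0 + 0 + 1 + 0 + 0 + 0 + 1 + 0 = 2 ≡ 0 (mod 2).
  s_3 = 1 + 0 + 1 + 0 + 1 + 1 + 1 + 0 = 5 ≡ 1 (mod 2).
  s_4 = 0 + 0 + 0 + 0 + 0 + 1 + 0 + 0 = 1 ≡ 1 (mod 2).
s = (1, 0, 1, 1)^T — this equals column 11 of H (binary 1011), so error is at position 11.
Correct: flip bit 11 of r = 010001000110010 to get c = 010001000100010.


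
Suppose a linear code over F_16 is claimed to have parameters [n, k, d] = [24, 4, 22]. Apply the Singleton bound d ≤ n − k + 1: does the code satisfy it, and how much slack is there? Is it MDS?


Singleton RHS = n − k + 1 = 21, slack = -1, bound violated (no such code; not MDS).

Singleton bound: d ≤ n − k + 1.
Here n = 24, k = 4, so n − k + 1 = 21.
Given d = 22, check d ≤ 21: NO.
Slack = (n − k + 1) − d = -1.
The slack is negative: d = 22 exceeds n − k + 1 = 21 by 1, so the Singleton bound is violated and no linear [24, 4, 22]_16 code can exist. In particular it is not MDS (MDS requires d = n − k + 1 exactly).
Description: the claimed parameters are [24, 4, 22]_16; such a code would be impossible (violates the Singleton bound).


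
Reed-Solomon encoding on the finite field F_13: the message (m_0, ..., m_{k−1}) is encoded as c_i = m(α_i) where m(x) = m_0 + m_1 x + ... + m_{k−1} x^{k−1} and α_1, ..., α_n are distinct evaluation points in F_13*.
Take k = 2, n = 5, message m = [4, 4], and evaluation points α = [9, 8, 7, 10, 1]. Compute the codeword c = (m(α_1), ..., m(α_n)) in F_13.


c = [1, 10, 6, 5, 8]

Message polynomial: m(x) = 4 + 4·x (mod 13).
For each evaluation point α_i, compute m(α_i) mod 13:
  α_1 = 9: Horner steps 4 → 1, so m(9) = 1.
  α_2 = 8: Horner steps 4 → 10, so m(8) = 10.
  α_3 = 7: Horner steps 4 → 6, so m(7) = 6.
  α_4 = 10: Horner steps 4 → 5, so m(10) = 5.
  α_5 = 1: Horner steps 4 → 8, so m(1) = 8.
Codeword c = [1, 10, 6, 5, 8] ∈ F_13^5.


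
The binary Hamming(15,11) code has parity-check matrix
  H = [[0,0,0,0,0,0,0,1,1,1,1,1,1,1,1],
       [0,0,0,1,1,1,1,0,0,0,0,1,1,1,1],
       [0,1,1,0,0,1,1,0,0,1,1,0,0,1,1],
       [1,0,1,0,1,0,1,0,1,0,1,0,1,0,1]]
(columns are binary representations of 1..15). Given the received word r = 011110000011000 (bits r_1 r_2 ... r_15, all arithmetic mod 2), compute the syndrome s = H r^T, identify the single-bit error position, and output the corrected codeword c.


s = (0, 1, 1, 1)^T, error position = 7, corrected codeword c = 011110100011000

Compute s = H r^T mod 2 one row at a time:
  s_1 = 0 + 0 + 0 + 1 + 1 + 0 + 0 + 0 = 2 ≡ 0 (mod 2).
  s_2 = 1 + 1 + 0 + 0 + 1 + 0 + 0 + 0 = 3 ≡ 1 (mod 2).
  s_3 = 1 + 1 + 0 + 0 + 0 + 1 + 0 + 0 = 3 ≡ 1 (mod 2).
  s_4 = 0 + 1 + 1 + 0 + 0 + 1 + 0 + 0 = 3 ≡ 1 (mod 2).
s = (0, 1, 1, 1)^T — this equals column 7 of H (binary 0111), so error is at position 7.
Correct: flip bit 7 of r = 011110000011000 to get c = 011110100011000.


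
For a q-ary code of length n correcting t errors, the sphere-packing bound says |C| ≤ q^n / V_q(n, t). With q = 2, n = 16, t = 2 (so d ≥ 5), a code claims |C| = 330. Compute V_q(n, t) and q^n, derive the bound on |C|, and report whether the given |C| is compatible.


V_q(n, t) = 137, q^n = 65536, Hamming bound = 478, |C| = 330 ≤ bound (satisfied).

Step 1: Compute V_q(n, t) = Σ_{j=0}^2 C(n, j) (q−1)^j.
  j = 0: C(16,0)·(1)^0 = 1·1 = 1.
  j = 1: C(16,1)·(1)^1 = 16·1 = 16.
  j = 2: C(16,2)·(1)^2 = 120·1 = 120.
  V_q(n, t) = 1 + 16 + 120 = 137.
Step 2: q^n = 2^16 = 65536.
Step 3: Hamming bound ⌊q^n / V_q(n,t)⌋ = ⌊65536/137⌋ = 478.
Step 4: Compare |C| = 330 to 478: satisfied.
The claimed |C| lies below the Hamming bound.


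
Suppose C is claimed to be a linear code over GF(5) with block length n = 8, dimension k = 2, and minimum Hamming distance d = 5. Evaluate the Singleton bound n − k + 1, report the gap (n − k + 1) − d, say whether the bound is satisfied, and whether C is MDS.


Singleton RHS = n − k + 1 = 7, slack = 2, bound satisfied, not MDS.

Singleton bound: d ≤ n − k + 1.
Here n = 8, k = 2, so n − k + 1 = 7.
Given d = 5, check d ≤ 7: YES.
Slack = (n − k + 1) − d = 2.
The code is NOT MDS (slack = 2 > 0).
Description: the claimed parameters are [8, 2, 5]_5; such a code would be non-MDS.


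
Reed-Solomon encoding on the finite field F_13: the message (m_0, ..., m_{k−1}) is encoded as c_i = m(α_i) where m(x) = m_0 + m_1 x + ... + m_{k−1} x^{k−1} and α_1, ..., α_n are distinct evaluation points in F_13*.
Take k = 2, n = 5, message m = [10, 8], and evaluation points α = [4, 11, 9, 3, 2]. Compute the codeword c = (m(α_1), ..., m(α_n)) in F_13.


c = [3, 7, 4, 8, 0]

Message polynomial: m(x) = 10 + 8·x (mod 13).
For each evaluation point α_i, compute m(α_i) mod 13:
  α_1 = 4: Horner steps 8 → 3, so m(4) = 3.
  α_2 = 11: Horner steps 8 → 7, so m(11) = 7.
  α_3 = 9: Horner steps 8 → 4, so m(9) = 4.
  α_4 = 3: Horner steps 8 → 8, so m(3) = 8.
  α_5 = 2: Horner steps 8 → 0, so m(2) = 0.
Codeword c = [3, 7, 4, 8, 0] ∈ F_13^5.


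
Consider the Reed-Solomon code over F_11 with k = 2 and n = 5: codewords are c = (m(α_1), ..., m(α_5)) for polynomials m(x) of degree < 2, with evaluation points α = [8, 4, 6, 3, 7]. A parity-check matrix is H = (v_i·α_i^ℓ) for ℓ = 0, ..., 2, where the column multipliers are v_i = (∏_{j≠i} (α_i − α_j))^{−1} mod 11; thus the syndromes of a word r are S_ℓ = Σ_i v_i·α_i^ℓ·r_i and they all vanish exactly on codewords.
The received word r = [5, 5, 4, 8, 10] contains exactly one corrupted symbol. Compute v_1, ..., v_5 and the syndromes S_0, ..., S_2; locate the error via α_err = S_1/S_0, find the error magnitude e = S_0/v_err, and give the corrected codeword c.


S = (10, 7, 6), error at position 2, error magnitude e = 2, c = [5, 3, 4, 8, 10].

Step 1: column multipliers v_i = (∏_{j≠i}(α_i − α_j))^{−1} mod 11.
  i = 1 (α = 8): (8−4)(8−6)(8−3)(8−7) = 4·2·5·1 = 40 ≡ 7, so v_1 = 7^{−1} = 8 (mod 11).
  i = 2 (α = 4): (4−8)(4−6)(4−3)(4−7) = (−4)·(−2)·1·(−3) = −24 ≡ 9, so v_2 = 9^{−1} = 5 (mod 11).
  i = 3 (α = 6): (6−8)(6−4)(6−3)(6−7) = (−2)·2·3·(−1) = 12 ≡ 1, so v_3 = 1^{−1} = 1 (mod 11).
  i = 4 (α = 3): (3−8)(3−4)(3−6)(3−7) = (−5)·(−1)·(−3)·(−4) = 60 ≡ 5, so v_4 = 5^{−1} = 9 (mod 11).
  i = 5 (α = 7): (7−8)(7−4)(7−6)(7−3) = (−1)·3·1·4 = −12 ≡ 10, so v_5 = 10^{−1} = 10 (mod 11).
  v = [8, 5, 1, 9, 10].
Step 2: syndromes of r = [5, 5, 4, 8, 10] (all sums mod 11).
  S_0 = Σ v_i r_i = 8·5 + 5·5 + 1·4 + 9·8 + 10·10 = 241 ≡ 10.
  S_1 = Σ v_i α_i r_i = 8·8·5 + 5·4·5 + 1·6·4 + 9·3·8 + 10·7·10 = 1360 ≡ 7.
  α_i^2 mod 11 = [9, 5, 3, 9, 5].
  S_2 = Σ v_i α_i^2 r_i = 8·9·5 + 5·5·5 + 1·3·4 + 9·9·8 + 10·5·10 = 1645 ≡ 6.
  S = (10, 7, 6) ≠ 0, so r is not a codeword (an error is present).
Step 3: locate the error. For a single error e at position i, S_ℓ = v_i·e·α_i^ℓ, so α_err = S_1/S_0.
  S_0^{−1} = 10^{−1} = 10 (mod 11), so α_err = 7·10 = 70 ≡ 4 = α_2. Error position i = 2.
  Consistency check: S_2/S_1 = 6·8 = 48 ≡ 4 = α_err ✓ (single-error assumption holds).
Step 4: error magnitude e = S_0/v_2 = S_0·∏_{j≠2}(α_2 − α_j) = 10·9 = 90 ≡ 2 (mod 11).
Step 5: correct position 2: c_2 = r_2 − e = 5 − 2 ≡ 3 (mod 11). Hence c = [5, 3, 4, 8, 10].
  Check: interpolating c through the α_i gives m(x) = 1 + 6·x (degree < 2) with m(α_i) = c_i for every i, so c is indeed a codeword.


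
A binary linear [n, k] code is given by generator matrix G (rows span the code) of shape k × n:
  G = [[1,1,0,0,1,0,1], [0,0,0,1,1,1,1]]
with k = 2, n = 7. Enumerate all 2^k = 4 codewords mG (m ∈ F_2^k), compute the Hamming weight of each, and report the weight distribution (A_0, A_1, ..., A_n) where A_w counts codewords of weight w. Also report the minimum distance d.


Weight distribution: A_0 = 1, A_4 = 3. Minimum distance d = 4.

Enumerate all 2^2 = 4 messages m ∈ F_2^2.
For each, compute codeword c = mG in F_2^7, then tally its weight.
  m = 00 → c = 0000000, weight = 0.
  m = 10 → c = 1100101, weight = 4.
  m = 01 → c = 0001111, weight = 4.
  m = 11 → c = 1101010, weight = 4.
Tally weights:
  weight 0: 1 codewords.
  weight 4: 3 codewords.
Minimum distance d = smallest w > 0 with A_w > 0 = 4.
Sanity: Σ A_w = 4 = 2^2 = 4 ✓.


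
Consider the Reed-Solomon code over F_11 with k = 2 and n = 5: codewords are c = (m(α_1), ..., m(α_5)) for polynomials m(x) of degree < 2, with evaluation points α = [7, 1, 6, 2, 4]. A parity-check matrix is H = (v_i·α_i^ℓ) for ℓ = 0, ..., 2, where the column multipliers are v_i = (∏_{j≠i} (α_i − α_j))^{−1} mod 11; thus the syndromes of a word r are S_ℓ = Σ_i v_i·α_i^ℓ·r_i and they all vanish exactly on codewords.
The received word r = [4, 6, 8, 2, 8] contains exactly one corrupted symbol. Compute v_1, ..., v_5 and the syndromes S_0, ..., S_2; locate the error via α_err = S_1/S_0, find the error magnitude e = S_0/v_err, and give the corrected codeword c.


S = (1, 4, 5), error at position 5, error magnitude e = 3, c = [4, 6, 8, 2, 5].

Step 1: column multipliers v_i = (∏_{j≠i}(α_i − α_j))^{−1} mod 11.
  i = 1 (α = 7): (7−1)(7−6)(7−2)(7−4) = 6·1·5·3 = 90 ≡ 2, so v_1 = 2^{−1} = 6 (mod 11).
  i = 2 (α = 1): (1−7)(1−6)(1−2)(1−4) = (−6)·(−5)·(−1)·(−3) = 90 ≡ 2, so v_2 = 2^{−1} = 6 (mod 11).
  i = 3 (α = 6): (6−7)(6−1)(6−2)(6−4) = (−1)·5·4·2 = −40 ≡ 4, so v_3 = 4^{−1} = 3 (mod 11).
  i = 4 (α = 2): (2−7)(2−1)(2−6)(2−4) = (−5)·1·(−4)·(−2) = −40 ≡ 4, so v_4 = 4^{−1} = 3 (mod 11).
  i = 5 (α = 4): (4−7)(4−1)(4−6)(4−2) = (−3)·3·(−2)·2 = 36 ≡ 3, so v_5 = 3^{−1} = 4 (mod 11).
  v = [6, 6, 3, 3, 4].
Step 2: syndromes of r = [4, 6, 8, 2, 8] (all sums mod 11).
  S_0 = Σ v_i r_i = 6·4 + 6·6 + 3·8 + 3·2 + 4·8 = 122 ≡ 1.
  S_1 = Σ v_i α_i r_i = 6·7·4 + 6·1·6 + 3·6·8 + 3·2·2 + 4·4·8 = 488 ≡ 4.
  α_i^2 mod 11 = [5, 1, 3, 4, 5].
  S_2 = Σ v_i α_i^2 r_i = 6·5·4 + 6·1·6 + 3·3·8 + 3·4·2 + 4·5·8 = 412 ≡ 5.
  S = (1, 4, 5) ≠ 0, so r is not a codeword (an error is present).
Step 3: locate the error. For a single error e at position i, S_ℓ = v_i·e·α_i^ℓ, so α_err = S_1/S_0.
  S_0^{−1} = 1^{−1} = 1 (mod 11), so α_err = 4·1 = 4 ≡ 4 = α_5. Error position i = 5.
  Consistency check: S_2/S_1 = 5·3 = 15 ≡ 4 = α_err ✓ (single-error assumption holds).
Step 4: error magnitude e = S_0/v_5 = S_0·∏_{j≠5}(α_5 − α_j) = 1·3 = 3 ≡ 3 (mod 11).
Step 5: correct position 5: c_5 = r_5 − e = 8 − 3 ≡ 5 (mod 11). Hence c = [4, 6, 8, 2, 5].
  Check: interpolating c through the α_i gives m(x) = 10 + 7·x (degree < 2) with m(α_i) = c_i for every i, so c is indeed a codeword.


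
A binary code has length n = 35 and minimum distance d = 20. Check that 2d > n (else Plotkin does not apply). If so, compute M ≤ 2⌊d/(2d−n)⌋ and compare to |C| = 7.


Plotkin bound M ≤ 8; given |C| = 7 ≤ bound (satisfied).

Check applicability: 2d = 40, n = 35.
2d − n = 5 > 0, so Plotkin applies.
Compute d/(2d−n) = 20/5 ≈ 4.0000.
⌊d/(2d−n)⌋ = 4.
Plotkin bound: M ≤ 2·4 = 8.
Given |C| = 7, check: satisfied.
This |C| is below the Plotkin bound.


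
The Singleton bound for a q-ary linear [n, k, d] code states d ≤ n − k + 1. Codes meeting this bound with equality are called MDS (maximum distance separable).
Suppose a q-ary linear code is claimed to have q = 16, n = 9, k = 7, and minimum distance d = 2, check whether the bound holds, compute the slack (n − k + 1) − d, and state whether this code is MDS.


Singleton RHS = n − k + 1 = 3, slack = 1, bound satisfied, not MDS.

Singleton bound: d ≤ n − k + 1.
Here n = 9, k = 7, so n − k + 1 = 3.
Given d = 2, check d ≤ 3: YES.
Slack = (n − k + 1) − d = 1.
The code is NOT MDS (slack = 1 > 0).
Description: the claimed parameters are [9, 7, 2]_16; such a code would be non-MDS.


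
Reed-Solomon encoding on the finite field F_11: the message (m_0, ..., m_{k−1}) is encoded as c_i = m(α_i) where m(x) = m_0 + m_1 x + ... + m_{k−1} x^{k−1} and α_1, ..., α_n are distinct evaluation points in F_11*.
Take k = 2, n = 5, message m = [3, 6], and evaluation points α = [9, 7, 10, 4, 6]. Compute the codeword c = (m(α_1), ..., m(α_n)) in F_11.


c = [2, 1, 8, 5, 6]

Message polynomial: m(x) = 3 + 6·x (mod 11).
For each evaluation point α_i, compute m(α_i) mod 11:
  α_1 = 9: Horner steps 6 → 2, so m(9) = 2.
  α_2 = 7: Horner steps 6 → 1, so m(7) = 1.
  α_3 = 10: Horner steps 6 → 8, so m(10) = 8.
  α_4 = 4: Horner steps 6 → 5, so m(4) = 5.
  α_5 = 6: Horner steps 6 → 6, so m(6) = 6.
Codeword c = [2, 1, 8, 5, 6] ∈ F_11^5.


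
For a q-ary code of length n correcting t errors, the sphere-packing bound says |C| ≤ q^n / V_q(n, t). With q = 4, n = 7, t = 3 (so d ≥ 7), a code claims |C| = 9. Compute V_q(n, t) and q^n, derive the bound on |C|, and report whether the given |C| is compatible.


V_q(n, t) = 1156, q^n = 16384, Hamming bound = 14, |C| = 9 ≤ bound (satisfied).

Step 1: Compute V_q(n, t) = Σ_{j=0}^3 C(n, j) (q−1)^j.
  j = 0: C(7,0)·(3)^0 = 1·1 = 1.
  j = 1: C(7,1)·(3)^1 = 7·3 = 21.
  j = 2: C(7,2)·(3)^2 = 21·9 = 189.
  j = 3: C(7,3)·(3)^3 = 35·27 = 945.
  V_q(n, t) = 1 + 21 + 189 + 945 = 1156.
Step 2: q^n = 4^7 = 16384.
Step 3: Hamming bound ⌊q^n / V_q(n,t)⌋ = ⌊16384/1156⌋ = 14.
Step 4: Compare |C| = 9 to 14: satisfied.
The claimed |C| lies below the Hamming bound.


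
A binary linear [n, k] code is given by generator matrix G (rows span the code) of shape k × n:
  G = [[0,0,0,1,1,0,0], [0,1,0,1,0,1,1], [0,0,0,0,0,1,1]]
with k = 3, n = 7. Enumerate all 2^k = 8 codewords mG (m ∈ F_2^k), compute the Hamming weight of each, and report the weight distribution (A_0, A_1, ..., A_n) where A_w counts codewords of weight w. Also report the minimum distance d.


Weight distribution: A_0 = 1, A_2 = 4, A_4 = 3. Minimum distance d = 2.

Enumerate all 2^3 = 8 messages m ∈ F_2^3.
For each, compute codeword c = mG in F_2^7, then tally its weight.
  m = 000 → c = 0000000, weight = 0.
  m = 100 → c = 0001100, weight = 2.
  m = 010 → c = 0101011, weight = 4.
  m = 110 → c = 0100111, weight = 4.
  m = 001 → c = 0000011, weight = 2.
  m = 101 → c = 0001111, weight = 4.
  m = 011 → c = 0101000, weight = 2.
  m = 111 → c = 0100100, weight = 2.
Tally weights:
  weight 0: 1 codewords.
  weight 2: 4 codewords.
  weight 4: 3 codewords.
Minimum distance d = smallest w > 0 with A_w > 0 = 2.
Sanity: Σ A_w = 8 = 2^3 = 8 ✓.


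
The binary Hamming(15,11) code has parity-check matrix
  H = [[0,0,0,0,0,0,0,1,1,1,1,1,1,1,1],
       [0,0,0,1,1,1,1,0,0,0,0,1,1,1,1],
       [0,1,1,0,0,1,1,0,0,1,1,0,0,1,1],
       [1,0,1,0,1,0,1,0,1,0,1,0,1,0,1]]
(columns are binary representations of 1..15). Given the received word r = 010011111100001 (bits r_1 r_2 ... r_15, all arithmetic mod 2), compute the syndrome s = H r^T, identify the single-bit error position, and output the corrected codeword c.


s = (0, 0, 1, 0)^T, error position = 2, corrected codeword c = 000011111100001

Compute s = H r^T mod 2 one row at a time:
  s_1 = 1 + 1 + 1 + 0 + 0 + 0 + 0 + 1 = 4 ≡ 0 (mod 2).
  s_2 = 0 + 1 + 1 + 1 + 0 + 0 + 0 + 1 = 4 ≡ 0 (mod 2).
  s_3 = 1 + 0 + 1 + 1 + 1 + 0 + 0 + 1 = 5 ≡ 1 (mod 2).
  s_4 = 0 + 0 + 1 + 1 + 1 + 0 + 0 + 1 = 4 ≡ 0 (mod 2).
s = (0, 0, 1, 0)^T — this equals column 2 of H (binary 0010), so error is at position 2.
Correct: flip bit 2 of r = 010011111100001 to get c = 000011111100001.


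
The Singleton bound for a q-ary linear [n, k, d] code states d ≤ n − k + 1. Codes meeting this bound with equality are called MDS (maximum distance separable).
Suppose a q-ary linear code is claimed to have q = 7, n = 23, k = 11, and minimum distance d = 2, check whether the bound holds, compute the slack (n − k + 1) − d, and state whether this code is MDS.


Singleton RHS = n − k + 1 = 13, slack = 11, bound satisfied, not MDS.

Singleton bound: d ≤ n − k + 1.
Here n = 23, k = 11, so n − k + 1 = 13.
Given d = 2, check d ≤ 13: YES.
Slack = (n − k + 1) − d = 11.
The code is NOT MDS (slack = 11 > 0).
Description: the claimed parameters are [23, 11, 2]_7; such a code would be non-MDS.


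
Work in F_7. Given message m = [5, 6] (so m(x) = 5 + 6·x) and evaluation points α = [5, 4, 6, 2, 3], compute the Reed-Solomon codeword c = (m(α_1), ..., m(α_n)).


c = [0, 1, 6, 3, 2]

Message polynomial: m(x) = 5 + 6·x (mod 7).
For each evaluation point α_i, compute m(α_i) mod 7:
  α_1 = 5: Horner steps 6 → 0, so m(5) = 0.
  α_2 = 4: Horner steps 6 → 1, so m(4) = 1.
  α_3 = 6: Horner steps 6 → 6, so m(6) = 6.
  α_4 = 2: Horner steps 6 → 3, so m(2) = 3.
  α_5 = 3: Horner steps 6 → 2, so m(3) = 2.
Codeword c = [0, 1, 6, 3, 2] ∈ F_7^5.


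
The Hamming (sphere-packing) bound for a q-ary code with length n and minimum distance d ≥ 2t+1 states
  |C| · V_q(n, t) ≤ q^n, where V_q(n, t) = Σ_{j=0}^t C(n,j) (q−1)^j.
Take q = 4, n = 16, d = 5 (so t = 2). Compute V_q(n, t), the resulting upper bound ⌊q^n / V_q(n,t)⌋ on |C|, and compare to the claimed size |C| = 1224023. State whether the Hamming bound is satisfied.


V_q(n, t) = 1129, q^n = 4294967296, Hamming bound = 3804222, |C| = 1224023 ≤ bound (satisfied).

Step 1: Compute V_q(n, t) = Σ_{j=0}^2 C(n, j) (q−1)^j.
  j = 0: C(16,0)·(3)^0 = 1·1 = 1.
  j = 1: C(16,1)·(3)^1 = 16·3 = 48.
  j = 2: C(16,2)·(3)^2 = 120·9 = 1080.
  V_q(n, t) = 1 + 48 + 1080 = 1129.
Step 2: q^n = 4^16 = 4294967296.
Step 3: Hamming bound ⌊q^n / V_q(n,t)⌋ = ⌊4294967296/1129⌋ = 3804222.
Step 4: Compare |C| = 1224023 to 3804222: satisfied.
The claimed |C| lies below the Hamming bound.


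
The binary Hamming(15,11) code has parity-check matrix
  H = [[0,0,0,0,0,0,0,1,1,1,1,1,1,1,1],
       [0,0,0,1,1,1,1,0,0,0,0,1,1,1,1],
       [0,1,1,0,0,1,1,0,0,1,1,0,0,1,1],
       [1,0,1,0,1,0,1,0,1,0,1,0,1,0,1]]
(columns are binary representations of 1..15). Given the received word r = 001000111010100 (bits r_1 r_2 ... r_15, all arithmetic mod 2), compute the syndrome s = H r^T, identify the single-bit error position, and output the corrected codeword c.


s = (0, 0, 1, 1)^T, error position = 3, corrected codeword c = 000000111010100

Compute s = H r^T mod 2 one row at a time:
  s_1 = 1 + 1 + 0 + 1 + 0 + 1 + 0 + 0 = 4 ≡ 0 (mod 2).
  s_2 = 0 + 0 + 0 + 1 + 0 + 1 + 0 + 0 = 2 ≡ 0 (mod 2).
  s_3 = 0 + 1 + 0 + 1 + 0 + 1 + 0 + 0 = 3 ≡ 1 (mod 2).
  s_4 = 0 + 1 + 0 + 1 + 1 + 1 + 1 + 0 = 5 ≡ 1 (mod 2).
s = (0, 0, 1, 1)^T — this equals column 3 of H (binary 0011), so error is at position 3.
Correct: flip bit 3 of r = 001000111010100 to get c = 000000111010100.


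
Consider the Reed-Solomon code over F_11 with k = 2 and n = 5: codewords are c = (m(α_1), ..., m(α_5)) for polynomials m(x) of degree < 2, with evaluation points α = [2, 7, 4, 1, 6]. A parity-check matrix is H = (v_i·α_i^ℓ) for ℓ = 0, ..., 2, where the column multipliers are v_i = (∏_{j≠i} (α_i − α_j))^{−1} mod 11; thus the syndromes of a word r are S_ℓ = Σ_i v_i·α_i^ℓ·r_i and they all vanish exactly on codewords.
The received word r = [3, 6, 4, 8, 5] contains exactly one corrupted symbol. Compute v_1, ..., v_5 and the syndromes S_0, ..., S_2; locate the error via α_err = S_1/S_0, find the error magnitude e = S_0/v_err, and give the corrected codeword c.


S = (3, 10, 4), error at position 2, error magnitude e = 6, c = [3, 0, 4, 8, 5].

Step 1: column multipliers v_i = (∏_{j≠i}(α_i − α_j))^{−1} mod 11.
  i = 1 (α = 2): (2−7)(2−4)(2−1)(2−6) = (−5)·(−2)·1·(−4) = −40 ≡ 4, so v_1 = 4^{−1} = 3 (mod 11).
  i = 2 (α = 7): (7−2)(7−4)(7−1)(7−6) = 5·3·6·1 = 90 ≡ 2, so v_2 = 2^{−1} = 6 (mod 11).
  i = 3 (α = 4): (4−2)(4−7)(4−1)(4−6) = 2·(−3)·3·(−2) = 36 ≡ 3, so v_3 = 3^{−1} = 4 (mod 11).
  i = 4 (α = 1): (1−2)(1−7)(1−4)(1−6) = (−1)·(−6)·(−3)·(−5) = 90 ≡ 2, so v_4 = 2^{−1} = 6 (mod 11).
  i = 5 (α = 6): (6−2)(6−7)(6−4)(6−1) = 4·(−1)·2·5 = −40 ≡ 4, so v_5 = 4^{−1} = 3 (mod 11).
  v = [3, 6, 4, 6, 3].
Step 2: syndromes of r = [3, 6, 4, 8, 5] (all sums mod 11).
  S_0 = Σ v_i r_i = 3·3 + 6·6 + 4·4 + 6·8 + 3·5 = 124 ≡ 3.
  S_1 = Σ v_i α_i r_i = 3·2·3 + 6·7·6 + 4·4·4 + 6·1·8 + 3·6·5 = 472 ≡ 10.
  α_i^2 mod 11 = [4, 5, 5, 1, 3].
  S_2 = Σ v_i α_i^2 r_i = 3·4·3 + 6·5·6 + 4·5·4 + 6·1·8 + 3·3·5 = 389 ≡ 4.
  S = (3, 10, 4) ≠ 0, so r is not a codeword (an error is present).
Step 3: locate the error. For a single error e at position i, S_ℓ = v_i·e·α_i^ℓ, so α_err = S_1/S_0.
  S_0^{−1} = 3^{−1} = 4 (mod 11), so α_err = 10·4 = 40 ≡ 7 = α_2. Error position i = 2.
  Consistency check: S_2/S_1 = 4·10 = 40 ≡ 7 = α_err ✓ (single-error assumption holds).
Step 4: error magnitude e = S_0/v_2 = S_0·∏_{j≠2}(α_2 − α_j) = 3·2 = 6 ≡ 6 (mod 11).
Step 5: correct position 2: c_2 = r_2 − e = 6 − 6 ≡ 0 (mod 11). Hence c = [3, 0, 4, 8, 5].
  Check: interpolating c through the α_i gives m(x) = 2 + 6·x (degree < 2) with m(α_i) = c_i for every i, so c is indeed a codeword.


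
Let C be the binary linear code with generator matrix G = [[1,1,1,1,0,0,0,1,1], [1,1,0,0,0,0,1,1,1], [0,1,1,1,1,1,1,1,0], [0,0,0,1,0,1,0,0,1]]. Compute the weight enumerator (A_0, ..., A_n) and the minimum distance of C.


Weight distribution: A_0 = 1, A_3 = 3, A_4 = 3, A_5 = 4, A_6 = 4, A_7 = 1. Minimum distance d = 3.

Enumerate all 2^4 = 16 messages m ∈ F_2^4.
For each, compute codeword c = mG in F_2^9, then tally its weight.
  m = 0000 → c = 000000000, weight = 0.
  m = 1000 → c = 111100011, weight = 6.
  m = 0100 → c = 110000111, weight = 5.
  m = 1100 → c = 001100100, weight = 3.
  m = 0010 → c = 011111110, weight = 7.
  m = 1010 → c = 100011101, weight = 5.
  m = 0110 → c = 101111001, weight = 6.
  m = 1110 → c = 010011010, weight = 4.
  m = 0001 → c = 000101001, weight = 3.
  m = 1001 → c = 111001010, weight = 5.
  m = 0101 → c = 110101110, weight = 6.
  m = 1101 → c = 001001101, weight = 4.
  m = 0011 → c = 011010111, weight = 6.
  m = 1011 → c = 100110100, weight = 4.
  m = 0111 → c = 101010000, weight = 3.
  m = 1111 → c = 010110011, weight = 5.
Tally weights:
  weight 0: 1 codewords.
  weight 3: 3 codewords.
  weight 4: 3 codewords.
  weight 5: 4 codewords.
  weight 6: 4 codewords.
  weight 7: 1 codewords.
Minimum distance d = smallest w > 0 with A_w > 0 = 3.
Sanity: Σ A_w = 16 = 2^4 = 16 ✓.


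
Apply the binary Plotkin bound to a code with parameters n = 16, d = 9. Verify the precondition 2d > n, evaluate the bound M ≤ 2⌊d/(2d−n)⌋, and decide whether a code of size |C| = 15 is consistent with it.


Plotkin bound M ≤ 8; given |C| = 15 > bound (violated).

Check applicability: 2d = 18, n = 16.
2d − n = 2 > 0, so Plotkin applies.
Compute d/(2d−n) = 9/2 ≈ 4.5000.
⌊d/(2d−n)⌋ = 4.
Plotkin bound: M ≤ 2·4 = 8.
Given |C| = 15, check: VIOLATED.
This |C| is above the Plotkin bound, so no binary code with n = 16, d = 9 and 15 codewords exists.


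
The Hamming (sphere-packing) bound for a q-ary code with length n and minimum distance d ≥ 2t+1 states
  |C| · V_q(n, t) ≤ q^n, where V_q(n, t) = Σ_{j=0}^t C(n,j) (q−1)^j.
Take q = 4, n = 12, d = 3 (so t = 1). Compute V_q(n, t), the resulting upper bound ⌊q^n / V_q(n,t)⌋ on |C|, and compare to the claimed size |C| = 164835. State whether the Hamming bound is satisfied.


V_q(n, t) = 37, q^n = 16777216, Hamming bound = 453438, |C| = 164835 ≤ bound (satisfied).

Step 1: Compute V_q(n, t) = Σ_{j=0}^1 C(n, j) (q−1)^j.
  j = 0: C(12,0)·(3)^0 = 1·1 = 1.
  j = 1: C(12,1)·(3)^1 = 12·3 = 36.
  V_q(n, t) = 1 + 36 = 37.
Step 2: q^n = 4^12 = 16777216.
Step 3: Hamming bound ⌊q^n / V_q(n,t)⌋ = ⌊16777216/37⌋ = 453438.
Step 4: Compare |C| = 164835 to 453438: satisfied.
The claimed |C| lies below the Hamming bound.


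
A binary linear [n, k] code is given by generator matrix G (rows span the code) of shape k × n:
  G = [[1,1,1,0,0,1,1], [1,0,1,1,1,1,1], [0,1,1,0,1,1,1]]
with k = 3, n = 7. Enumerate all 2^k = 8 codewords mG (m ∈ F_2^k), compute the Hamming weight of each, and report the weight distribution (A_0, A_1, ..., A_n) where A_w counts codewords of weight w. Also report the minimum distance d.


Weight distribution: A_0 = 1, A_2 = 1, A_3 = 2, A_4 = 1, A_5 = 2, A_6 = 1. Minimum distance d = 2.

Enumerate all 2^3 = 8 messages m ∈ F_2^3.
For each, compute codeword c = mG in F_2^7, then tally its weight.
  m = 000 → c = 0000000, weight = 0.
  m = 100 → c = 1110011, weight = 5.
  m = 010 → c = 1011111, weight = 6.
  m = 110 → c = 0101100, weight = 3.
  m = 001 → c = 0110111, weight = 5.
  m = 101 → c = 1000100, weight = 2.
  m = 011 → c = 1101000, weight = 3.
  m = 111 → c = 0011011, weight = 4.
Tally weights:
  weight 0: 1 codewords.
  weight 2: 1 codewords.
  weight 3: 2 codewords.
  weight 4: 1 codewords.
  weight 5: 2 codewords.
  weight 6: 1 codewords.
Minimum distance d = smallest w > 0 with A_w > 0 = 2.
Sanity: Σ A_w = 8 = 2^3 = 8 ✓.


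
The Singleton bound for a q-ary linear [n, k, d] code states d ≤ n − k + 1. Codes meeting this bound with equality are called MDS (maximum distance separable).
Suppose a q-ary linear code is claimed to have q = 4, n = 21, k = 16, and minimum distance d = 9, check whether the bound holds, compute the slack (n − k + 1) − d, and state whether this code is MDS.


Singleton RHS = n − k + 1 = 6, slack = -3, bound violated (no such code; not MDS).

Singleton bound: d ≤ n − k + 1.
Here n = 21, k = 16, so n − k + 1 = 6.
Given d = 9, check d ≤ 6: NO.
Slack = (n − k + 1) − d = -3.
The slack is negative: d = 9 exceeds n − k + 1 = 6 by 3, so the Singleton bound is violated and no linear [21, 16, 9]_4 code can exist. In particular it is not MDS (MDS requires d = n − k + 1 exactly).
Description: the claimed parameters are [21, 16, 9]_4; such a code would be impossible (violates the Singleton bound).


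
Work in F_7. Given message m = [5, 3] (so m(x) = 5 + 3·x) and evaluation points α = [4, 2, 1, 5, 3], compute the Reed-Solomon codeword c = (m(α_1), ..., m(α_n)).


c = [3, 4, 1, 6, 0]

Message polynomial: m(x) = 5 + 3·x (mod 7).
For each evaluation point α_i, compute m(α_i) mod 7:
  α_1 = 4: Horner steps 3 → 3, so m(4) = 3.
  α_2 = 2: Horner steps 3 → 4, so m(2) = 4.
  α_3 = 1: Horner steps 3 → 1, so m(1) = 1.
  α_4 = 5: Horner steps 3 → 6, so m(5) = 6.
  α_5 = 3: Horner steps 3 → 0, so m(3) = 0.
Codeword c = [3, 4, 1, 6, 0] ∈ F_7^5.
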